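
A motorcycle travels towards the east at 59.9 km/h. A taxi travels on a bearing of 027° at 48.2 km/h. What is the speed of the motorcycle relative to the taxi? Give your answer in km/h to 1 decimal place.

57.4 km/h

Taking east as x and north as y: motorcycle velocity = (59.900, 0.000) km/h; taxi velocity = (21.882, 42.947) km/h.
Velocity of motorcycle relative to taxi = (59.900, 0.000) − (21.882, 42.947) = (38.018, -42.947) km/h.
Magnitude = |(38.018, -42.947)| = 57.356 km/h.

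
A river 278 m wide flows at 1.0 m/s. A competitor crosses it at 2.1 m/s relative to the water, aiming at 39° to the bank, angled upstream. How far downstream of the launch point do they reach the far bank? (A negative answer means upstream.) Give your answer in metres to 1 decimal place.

-132.9 m

Perpendicular speed = 1.322 m/s; crossing time = 278 / 1.322 = 210.355 s.
Net downstream speed = -0.632 m/s.
Drift = -0.632 × 210.355 = -132.946 m (upstream).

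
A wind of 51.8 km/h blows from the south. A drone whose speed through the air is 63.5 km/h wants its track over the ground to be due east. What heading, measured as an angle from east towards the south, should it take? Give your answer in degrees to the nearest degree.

55°

The wind pushes perpendicular to the desired track; the heading must have a component into the wind equal to 51.8 km/h: 63.5 sin θ = 51.8.
sin θ = 0.8157, so θ = 54.661°.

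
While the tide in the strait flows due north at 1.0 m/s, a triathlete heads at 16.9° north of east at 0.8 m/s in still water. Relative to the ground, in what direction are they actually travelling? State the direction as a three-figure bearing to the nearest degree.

032°

Taking east as x and north as y: velocity relative to the water = (0.765, 0.233) m/s; the water relative to ground = (0.000, 1.000) m/s.
Velocity relative to ground = (0.765, 0.233) + (0.000, 1.000) = (0.765, 1.233) m/s.
Bearing = atan2(0.77, 1.23) = 31.84° clockwise from north.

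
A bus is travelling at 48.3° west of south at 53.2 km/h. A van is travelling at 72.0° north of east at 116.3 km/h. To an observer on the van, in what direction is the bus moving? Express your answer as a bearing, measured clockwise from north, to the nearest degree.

207°

Taking east as x and north as y: bus velocity = (-39.721, -35.390) km/h; van velocity = (35.939, 110.608) km/h.
Velocity of bus relative to van = (-39.721, -35.390) − (35.939, 110.608) = (-75.660, -145.998) km/h.
Bearing = atan2(-75.66, -146.00) = 207.39° clockwise from north.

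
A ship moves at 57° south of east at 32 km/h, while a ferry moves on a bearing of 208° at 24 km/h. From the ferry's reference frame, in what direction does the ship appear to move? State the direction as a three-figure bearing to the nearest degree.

101°

Taking east as x and north as y: ship velocity = (17.428, -26.837) km/h; ferry velocity = (-11.267, -21.191) km/h.
Velocity of ship relative to ferry = (17.428, -26.837) − (-11.267, -21.191) = (28.696, -5.647) km/h.
Bearing = atan2(28.70, -5.65) = 101.13° clockwise from north.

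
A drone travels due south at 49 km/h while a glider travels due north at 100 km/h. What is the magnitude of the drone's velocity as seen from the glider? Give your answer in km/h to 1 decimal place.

149.0 km/h

Taking east as x and north as y: drone velocity = (0.000, -49.000) km/h; glider velocity = (0.000, 100.000) km/h.
Velocity of drone relative to glider = (0.000, -49.000) − (0.000, 100.000) = (0.000, -149.000) km/h.
Magnitude = |(0.000, -149.000)| = 149.000 km/h.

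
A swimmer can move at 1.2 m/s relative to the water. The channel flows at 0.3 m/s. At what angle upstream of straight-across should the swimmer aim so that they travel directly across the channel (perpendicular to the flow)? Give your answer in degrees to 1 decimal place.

14.5°

To cancel the current, the upstream component of the swimmer's velocity must equal the flow: 1.2 sin θ = 0.3.
sin θ = 0.3 / 1.2 = 0.2500.
θ = arcsin(0.2500) = 14.478°.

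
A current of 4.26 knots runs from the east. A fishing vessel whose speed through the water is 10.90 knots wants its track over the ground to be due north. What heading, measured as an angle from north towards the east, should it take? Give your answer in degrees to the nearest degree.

The current pushes perpendicular to the desired track; the heading must have a component into the current equal to 4.26 knots: 10.90 sin θ = 4.26.
sin θ = 0.3908, so θ = 23.006°.

23°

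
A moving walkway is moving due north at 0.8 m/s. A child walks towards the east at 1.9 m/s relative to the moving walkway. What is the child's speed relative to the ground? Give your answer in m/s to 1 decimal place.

Taking east as x and north as y: moving walkway velocity = (0.000, 0.800) m/s; child velocity relative to moving walkway = (1.900, 0.000) m/s.
Velocity relative to ground = (0.000, 0.800) + (1.900, 0.000) = (1.900, 0.800) m/s.
Speed = |(1.900, 0.800)| = 2.062 m/s.

2.1 m/s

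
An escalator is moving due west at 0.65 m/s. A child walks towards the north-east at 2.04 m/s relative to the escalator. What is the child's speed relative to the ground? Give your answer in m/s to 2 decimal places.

Taking east as x and north as y: escalator velocity = (-0.650, 0.000) m/s; child velocity relative to escalator = (1.442, 1.442) m/s.
Velocity relative to ground = (-0.650, 0.000) + (1.442, 1.442) = (0.792, 1.442) m/s.
Speed = |(0.792, 1.442)| = 1.646 m/s.

1.65 m/s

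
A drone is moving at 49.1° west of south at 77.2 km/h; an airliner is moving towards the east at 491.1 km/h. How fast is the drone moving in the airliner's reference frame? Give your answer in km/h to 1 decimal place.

Taking east as x and north as y: drone velocity = (-58.352, -50.546) km/h; airliner velocity = (491.100, 0.000) km/h.
Velocity of drone relative to airliner = (-58.352, -50.546) − (491.100, 0.000) = (-549.452, -50.546) km/h.
Magnitude = |(-549.452, -50.546)| = 551.772 km/h.

551.8 km/h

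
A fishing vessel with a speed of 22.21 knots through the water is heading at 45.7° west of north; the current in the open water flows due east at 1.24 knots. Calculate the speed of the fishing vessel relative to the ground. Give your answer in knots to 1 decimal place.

21.3 knots

Taking east as x and north as y: velocity relative to the water = (-15.896, 15.512) knots; the water relative to ground = (1.240, 0.000) knots.
Velocity relative to ground = (-15.896, 15.512) + (1.240, 0.000) = (-14.656, 15.512) knots.
Speed = |(-14.656, 15.512)| = 21.340 knots.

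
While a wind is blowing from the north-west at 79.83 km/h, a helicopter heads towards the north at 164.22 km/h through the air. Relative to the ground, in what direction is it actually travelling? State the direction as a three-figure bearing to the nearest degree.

Taking east as x and north as y: velocity relative to the air = (0.000, 164.220) km/h; the air relative to ground = (56.448, -56.448) km/h.
Velocity relative to ground = (0.000, 164.220) + (56.448, -56.448) = (56.448, 107.772) km/h.
Bearing = atan2(56.45, 107.77) = 27.64° clockwise from north.

028°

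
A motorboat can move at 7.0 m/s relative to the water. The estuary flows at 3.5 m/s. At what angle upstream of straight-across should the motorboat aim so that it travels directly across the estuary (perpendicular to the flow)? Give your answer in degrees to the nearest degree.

30°

To cancel the current, the upstream component of the motorboat's velocity must equal the flow: 7.0 sin θ = 3.5.
sin θ = 3.5 / 7.0 = 0.5000.
θ = arcsin(0.5000) = 30.000°.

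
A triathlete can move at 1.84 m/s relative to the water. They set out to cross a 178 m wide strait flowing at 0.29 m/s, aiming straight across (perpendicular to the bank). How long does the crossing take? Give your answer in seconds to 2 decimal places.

The component of the triathlete's velocity perpendicular to the bank is 1.84 m/s.
The current is parallel to the bank, so it does not affect the crossing time.
Time = 178 / 1.840 = 96.739 s.

96.74 s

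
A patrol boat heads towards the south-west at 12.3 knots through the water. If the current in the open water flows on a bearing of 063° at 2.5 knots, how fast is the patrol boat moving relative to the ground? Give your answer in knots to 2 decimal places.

Taking east as x and north as y: velocity relative to the water = (-8.697, -8.697) knots; the water relative to ground = (2.228, 1.135) knots.
Velocity relative to ground = (-8.697, -8.697) + (2.228, 1.135) = (-6.470, -7.562) knots.
Speed = |(-6.470, -7.562)| = 9.952 knots.

9.95 knots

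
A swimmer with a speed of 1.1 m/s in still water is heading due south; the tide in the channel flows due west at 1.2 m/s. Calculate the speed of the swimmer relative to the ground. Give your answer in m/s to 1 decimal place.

1.6 m/s

Taking east as x and north as y: velocity relative to the water = (0.000, -1.100) m/s; the water relative to ground = (-1.200, 0.000) m/s.
Velocity relative to ground = (0.000, -1.100) + (-1.200, 0.000) = (-1.200, -1.100) m/s.
Speed = |(-1.200, -1.100)| = 1.628 m/s.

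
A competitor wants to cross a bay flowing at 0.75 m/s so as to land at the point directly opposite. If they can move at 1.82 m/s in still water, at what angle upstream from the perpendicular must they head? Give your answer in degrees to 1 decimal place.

24.3°

To cancel the current, the upstream component of the competitor's velocity must equal the flow: 1.82 sin θ = 0.75.
sin θ = 0.75 / 1.82 = 0.4121.
θ = arcsin(0.4121) = 24.336°.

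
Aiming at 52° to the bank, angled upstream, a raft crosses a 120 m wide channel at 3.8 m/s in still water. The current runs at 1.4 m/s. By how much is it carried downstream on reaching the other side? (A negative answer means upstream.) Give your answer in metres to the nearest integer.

Perpendicular speed = 2.994 m/s; crossing time = 120 / 2.994 = 40.074 s.
Net downstream speed = -0.940 m/s.
Drift = -0.940 × 40.074 = -37.650 m (upstream).

-38 m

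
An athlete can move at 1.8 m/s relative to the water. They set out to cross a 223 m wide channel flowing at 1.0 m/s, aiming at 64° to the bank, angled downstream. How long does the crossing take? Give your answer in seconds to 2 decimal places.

137.84 s

The component of the athlete's velocity perpendicular to the bank is 1.8 × sin 64° = 1.618 m/s.
Only the cross-stream component determines the crossing time; the current contributes nothing perpendicular to the bank.
Time = 223 / 1.618 = 137.839 s.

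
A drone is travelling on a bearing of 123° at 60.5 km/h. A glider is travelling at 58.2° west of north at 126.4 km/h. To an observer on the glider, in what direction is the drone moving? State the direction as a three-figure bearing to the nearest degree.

Taking east as x and north as y: drone velocity = (50.740, -32.951) km/h; glider velocity = (-107.426, 66.607) km/h.
Velocity of drone relative to glider = (50.740, -32.951) − (-107.426, 66.607) = (158.166, -99.558) km/h.
Bearing = atan2(158.17, -99.56) = 122.19° clockwise from north.

122°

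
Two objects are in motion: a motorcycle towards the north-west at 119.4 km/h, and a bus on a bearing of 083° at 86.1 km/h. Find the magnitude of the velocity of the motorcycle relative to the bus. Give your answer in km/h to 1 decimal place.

185.3 km/h

Taking east as x and north as y: motorcycle velocity = (-84.429, 84.429) km/h; bus velocity = (85.458, 10.493) km/h.
Velocity of motorcycle relative to bus = (-84.429, 84.429) − (85.458, 10.493) = (-169.887, 73.936) km/h.
Magnitude = |(-169.887, 73.936)| = 185.278 km/h.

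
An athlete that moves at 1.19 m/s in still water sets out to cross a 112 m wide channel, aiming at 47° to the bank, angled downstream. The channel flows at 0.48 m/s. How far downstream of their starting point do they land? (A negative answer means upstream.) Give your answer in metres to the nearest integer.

166 m

Perpendicular speed = 0.870 m/s; crossing time = 112 / 0.870 = 128.690 s.
Net downstream speed = 1.292 m/s.
Drift = 1.292 × 128.690 = 166.213 m (downstream).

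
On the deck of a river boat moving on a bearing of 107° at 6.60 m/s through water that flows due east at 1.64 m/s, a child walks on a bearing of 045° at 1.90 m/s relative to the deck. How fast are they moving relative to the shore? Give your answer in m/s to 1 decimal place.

In east/north components (m/s): child relative to river boat = (1.344, 1.344); river boat relative to water = (6.312, -1.930); water relative to ground = (1.640, 0.000).
Sum = (9.295, -0.586) m/s.
Speed = |(9.295, -0.586)| = 9.314 m/s.

9.3 m/s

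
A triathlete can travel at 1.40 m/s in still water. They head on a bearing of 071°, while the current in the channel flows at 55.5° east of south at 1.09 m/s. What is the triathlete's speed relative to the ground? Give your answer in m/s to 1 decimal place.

2.2 m/s

Taking east as x and north as y: velocity relative to the water = (1.324, 0.456) m/s; the water relative to ground = (0.898, -0.617) m/s.
Velocity relative to ground = (1.324, 0.456) + (0.898, -0.617) = (2.222, -0.162) m/s.
Speed = |(2.222, -0.162)| = 2.228 m/s.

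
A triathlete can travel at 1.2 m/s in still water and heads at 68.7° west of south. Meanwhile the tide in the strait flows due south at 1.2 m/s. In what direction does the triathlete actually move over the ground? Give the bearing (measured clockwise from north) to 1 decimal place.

Taking east as x and north as y: velocity relative to the water = (-1.118, -0.436) m/s; the water relative to ground = (0.000, -1.200) m/s.
Velocity relative to ground = (-1.118, -0.436) + (0.000, -1.200) = (-1.118, -1.636) m/s.
Bearing = atan2(-1.12, -1.64) = 214.35° clockwise from north.

214.3°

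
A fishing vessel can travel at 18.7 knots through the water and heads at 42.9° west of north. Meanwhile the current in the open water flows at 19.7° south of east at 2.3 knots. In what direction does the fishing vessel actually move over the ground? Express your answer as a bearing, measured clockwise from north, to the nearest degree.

321°

Taking east as x and north as y: velocity relative to the water = (-12.729, 13.699) knots; the water relative to ground = (2.165, -0.775) knots.
Velocity relative to ground = (-12.729, 13.699) + (2.165, -0.775) = (-10.564, 12.923) knots.
Bearing = atan2(-10.56, 12.92) = 320.74° clockwise from north.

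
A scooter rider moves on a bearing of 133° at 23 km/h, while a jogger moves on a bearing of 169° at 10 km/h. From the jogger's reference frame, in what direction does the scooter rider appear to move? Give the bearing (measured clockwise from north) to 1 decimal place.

Taking east as x and north as y: scooter rider velocity = (16.821, -15.686) km/h; jogger velocity = (1.908, -9.816) km/h.
Velocity of scooter rider relative to jogger = (16.821, -15.686) − (1.908, -9.816) = (14.913, -5.870) km/h.
Bearing = atan2(14.91, -5.87) = 111.48° clockwise from north.

111.5°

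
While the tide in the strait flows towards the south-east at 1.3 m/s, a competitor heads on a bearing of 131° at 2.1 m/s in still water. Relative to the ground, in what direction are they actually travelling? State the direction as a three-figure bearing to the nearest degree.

Taking east as x and north as y: velocity relative to the water = (1.585, -1.378) m/s; the water relative to ground = (0.919, -0.919) m/s.
Velocity relative to ground = (1.585, -1.378) + (0.919, -0.919) = (2.504, -2.297) m/s.
Bearing = atan2(2.50, -2.30) = 132.53° clockwise from north.

133°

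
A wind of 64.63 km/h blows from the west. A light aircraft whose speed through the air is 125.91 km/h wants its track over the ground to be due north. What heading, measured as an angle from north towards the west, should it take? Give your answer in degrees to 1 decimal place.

30.9°

The wind pushes perpendicular to the desired track; the heading must have a component into the wind equal to 64.63 km/h: 125.91 sin θ = 64.63.
sin θ = 0.5133, so θ = 30.884°.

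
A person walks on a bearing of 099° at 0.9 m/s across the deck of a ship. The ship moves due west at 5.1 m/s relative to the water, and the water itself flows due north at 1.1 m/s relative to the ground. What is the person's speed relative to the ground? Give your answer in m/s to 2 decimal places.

4.32 m/s

In east/north components (m/s): person relative to ship = (0.889, -0.141); ship relative to water = (-5.100, 0.000); water relative to ground = (0.000, 1.100).
Sum = (-4.211, 0.959) m/s.
Speed = |(-4.211, 0.959)| = 4.319 m/s.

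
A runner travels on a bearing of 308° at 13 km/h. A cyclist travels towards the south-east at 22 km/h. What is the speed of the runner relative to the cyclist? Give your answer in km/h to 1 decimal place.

34.9 km/h

Taking east as x and north as y: runner velocity = (-10.244, 8.004) km/h; cyclist velocity = (15.556, -15.556) km/h.
Velocity of runner relative to cyclist = (-10.244, 8.004) − (15.556, -15.556) = (-25.800, 23.560) km/h.
Magnitude = |(-25.800, 23.560)| = 34.939 km/h.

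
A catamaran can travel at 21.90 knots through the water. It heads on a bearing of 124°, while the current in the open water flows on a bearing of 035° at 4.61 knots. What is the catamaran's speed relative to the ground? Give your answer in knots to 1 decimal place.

Taking east as x and north as y: velocity relative to the water = (18.156, -12.246) knots; the water relative to ground = (2.644, 3.776) knots.
Velocity relative to ground = (18.156, -12.246) + (2.644, 3.776) = (20.800, -8.470) knots.
Speed = |(20.800, -8.470)| = 22.459 knots.

22.5 knots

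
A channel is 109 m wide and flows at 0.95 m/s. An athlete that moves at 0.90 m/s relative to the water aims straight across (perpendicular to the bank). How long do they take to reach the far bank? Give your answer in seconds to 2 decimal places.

121.11 s

The component of the athlete's velocity perpendicular to the bank is 0.90 m/s.
The current is parallel to the bank, so it does not affect the crossing time.
Time = 109 / 0.900 = 121.111 s.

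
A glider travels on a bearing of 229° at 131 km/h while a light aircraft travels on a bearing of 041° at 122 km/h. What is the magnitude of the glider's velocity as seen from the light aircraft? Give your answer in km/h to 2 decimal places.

Taking east as x and north as y: glider velocity = (-98.867, -85.944) km/h; light aircraft velocity = (80.039, 92.075) km/h.
Velocity of glider relative to light aircraft = (-98.867, -85.944) − (80.039, 92.075) = (-178.906, -178.018) km/h.
Magnitude = |(-178.906, -178.018)| = 252.384 km/h.

252.38 km/h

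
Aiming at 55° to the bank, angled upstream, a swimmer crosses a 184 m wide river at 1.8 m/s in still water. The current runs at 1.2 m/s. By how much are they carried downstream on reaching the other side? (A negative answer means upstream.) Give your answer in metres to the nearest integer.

21 m

Perpendicular speed = 1.474 m/s; crossing time = 184 / 1.474 = 124.790 s.
Net downstream speed = 0.168 m/s.
Drift = 0.168 × 124.790 = 20.910 m (downstream).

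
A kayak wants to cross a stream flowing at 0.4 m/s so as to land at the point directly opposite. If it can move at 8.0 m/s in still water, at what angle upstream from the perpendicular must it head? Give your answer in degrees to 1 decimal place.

To cancel the current, the upstream component of the kayak's velocity must equal the flow: 8.0 sin θ = 0.4.
sin θ = 0.4 / 8.0 = 0.0500.
θ = arcsin(0.0500) = 2.866°.

2.9°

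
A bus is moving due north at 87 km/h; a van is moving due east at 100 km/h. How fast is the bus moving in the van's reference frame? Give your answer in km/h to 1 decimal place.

132.5 km/h

Taking east as x and north as y: bus velocity = (0.000, 87.000) km/h; van velocity = (100.000, 0.000) km/h.
Velocity of bus relative to van = (0.000, 87.000) − (100.000, 0.000) = (-100.000, 87.000) km/h.
Magnitude = |(-100.000, 87.000)| = 132.548 km/h.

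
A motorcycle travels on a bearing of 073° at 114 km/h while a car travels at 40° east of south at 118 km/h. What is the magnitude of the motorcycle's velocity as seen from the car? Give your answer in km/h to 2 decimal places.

Taking east as x and north as y: motorcycle velocity = (109.019, 33.330) km/h; car velocity = (75.849, -90.393) km/h.
Velocity of motorcycle relative to car = (109.019, 33.330) − (75.849, -90.393) = (33.170, 123.724) km/h.
Magnitude = |(33.170, 123.724)| = 128.093 km/h.

128.09 km/h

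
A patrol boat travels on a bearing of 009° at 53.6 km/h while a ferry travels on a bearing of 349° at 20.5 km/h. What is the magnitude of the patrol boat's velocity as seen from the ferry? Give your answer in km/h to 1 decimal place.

Taking east as x and north as y: patrol boat velocity = (8.385, 52.940) km/h; ferry velocity = (-3.912, 20.123) km/h.
Velocity of patrol boat relative to ferry = (8.385, 52.940) − (-3.912, 20.123) = (12.296, 32.817) km/h.
Magnitude = |(12.296, 32.817)| = 35.045 km/h.

35.0 km/h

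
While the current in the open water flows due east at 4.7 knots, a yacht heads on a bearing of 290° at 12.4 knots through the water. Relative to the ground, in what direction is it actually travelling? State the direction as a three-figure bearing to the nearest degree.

Taking east as x and north as y: velocity relative to the water = (-11.652, 4.241) knots; the water relative to ground = (4.700, 0.000) knots.
Velocity relative to ground = (-11.652, 4.241) + (4.700, 0.000) = (-6.952, 4.241) knots.
Bearing = atan2(-6.95, 4.24) = 301.38° clockwise from north.

301°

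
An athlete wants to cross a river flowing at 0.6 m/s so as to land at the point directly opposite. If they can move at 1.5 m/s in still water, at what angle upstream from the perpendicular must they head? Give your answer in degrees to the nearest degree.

24°

To cancel the current, the upstream component of the athlete's velocity must equal the flow: 1.5 sin θ = 0.6.
sin θ = 0.6 / 1.5 = 0.4000.
θ = arcsin(0.4000) = 23.578°.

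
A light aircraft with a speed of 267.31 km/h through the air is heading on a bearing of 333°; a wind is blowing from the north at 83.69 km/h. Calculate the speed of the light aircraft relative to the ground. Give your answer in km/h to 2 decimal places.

Taking east as x and north as y: velocity relative to the air = (-121.356, 238.175) km/h; the air relative to ground = (0.000, -83.690) km/h.
Velocity relative to ground = (-121.356, 238.175) + (0.000, -83.690) = (-121.356, 154.485) km/h.
Speed = |(-121.356, 154.485)| = 196.451 km/h.

196.45 km/h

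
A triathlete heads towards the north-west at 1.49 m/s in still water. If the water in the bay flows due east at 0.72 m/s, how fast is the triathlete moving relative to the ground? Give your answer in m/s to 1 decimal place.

1.1 m/s

Taking east as x and north as y: velocity relative to the water = (-1.054, 1.054) m/s; the water relative to ground = (0.720, 0.000) m/s.
Velocity relative to ground = (-1.054, 1.054) + (0.720, 0.000) = (-0.334, 1.054) m/s.
Speed = |(-0.334, 1.054)| = 1.105 m/s.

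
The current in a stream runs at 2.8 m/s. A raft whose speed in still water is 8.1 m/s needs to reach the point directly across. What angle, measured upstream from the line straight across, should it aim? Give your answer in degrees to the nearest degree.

20°

To cancel the current, the upstream component of the raft's velocity must equal the flow: 8.1 sin θ = 2.8.
sin θ = 2.8 / 8.1 = 0.3457.
θ = arcsin(0.3457) = 20.223°.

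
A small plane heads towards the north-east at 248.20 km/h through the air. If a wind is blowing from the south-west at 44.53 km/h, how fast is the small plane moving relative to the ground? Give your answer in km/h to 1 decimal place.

292.7 km/h

Taking east as x and north as y: velocity relative to the air = (175.504, 175.504) km/h; the air relative to ground = (31.487, 31.487) km/h.
Velocity relative to ground = (175.504, 175.504) + (31.487, 31.487) = (206.991, 206.991) km/h.
Speed = |(206.991, 206.991)| = 292.730 km/h.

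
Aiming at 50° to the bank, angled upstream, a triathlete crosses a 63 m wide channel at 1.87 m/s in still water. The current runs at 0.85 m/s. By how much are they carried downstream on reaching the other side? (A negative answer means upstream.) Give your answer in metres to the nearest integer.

-15 m

Perpendicular speed = 1.433 m/s; crossing time = 63 / 1.433 = 43.979 s.
Net downstream speed = -0.352 m/s.
Drift = -0.352 × 43.979 = -15.481 m (upstream).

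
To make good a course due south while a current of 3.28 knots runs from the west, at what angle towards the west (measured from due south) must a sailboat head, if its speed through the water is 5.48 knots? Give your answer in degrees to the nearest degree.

37°

The current pushes perpendicular to the desired track; the heading must have a component into the current equal to 3.28 knots: 5.48 sin θ = 3.28.
sin θ = 0.5985, so θ = 36.765°.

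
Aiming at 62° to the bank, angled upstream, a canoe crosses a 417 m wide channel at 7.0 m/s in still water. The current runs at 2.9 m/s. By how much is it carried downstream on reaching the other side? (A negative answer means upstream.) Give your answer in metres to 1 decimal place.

Perpendicular speed = 6.181 m/s; crossing time = 417 / 6.181 = 67.469 s.
Net downstream speed = -0.386 m/s.
Drift = -0.386 × 67.469 = -26.063 m (upstream).

-26.1 m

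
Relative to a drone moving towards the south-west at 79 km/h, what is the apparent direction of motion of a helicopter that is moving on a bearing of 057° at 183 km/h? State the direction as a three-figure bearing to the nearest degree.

053°

Taking east as x and north as y: helicopter velocity = (153.477, 99.669) km/h; drone velocity = (-55.861, -55.861) km/h.
Velocity of helicopter relative to drone = (153.477, 99.669) − (-55.861, -55.861) = (209.338, 155.530) km/h.
Bearing = atan2(209.34, 155.53) = 53.39° clockwise from north.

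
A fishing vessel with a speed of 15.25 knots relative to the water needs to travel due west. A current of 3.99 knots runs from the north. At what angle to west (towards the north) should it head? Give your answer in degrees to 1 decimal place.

15.2°

The current pushes perpendicular to the desired track; the heading must have a component into the current equal to 3.99 knots: 15.25 sin θ = 3.99.
sin θ = 0.2616, so θ = 15.167°.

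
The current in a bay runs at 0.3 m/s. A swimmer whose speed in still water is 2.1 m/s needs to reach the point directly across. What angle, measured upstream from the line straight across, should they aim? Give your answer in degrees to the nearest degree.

To cancel the current, the upstream component of the swimmer's velocity must equal the flow: 2.1 sin θ = 0.3.
sin θ = 0.3 / 2.1 = 0.1429.
θ = arcsin(0.1429) = 8.213°.

8°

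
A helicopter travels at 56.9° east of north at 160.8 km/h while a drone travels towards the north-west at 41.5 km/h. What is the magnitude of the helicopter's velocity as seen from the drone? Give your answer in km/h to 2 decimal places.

174.16 km/h

Taking east as x and north as y: helicopter velocity = (134.705, 87.813) km/h; drone velocity = (-29.345, 29.345) km/h.
Velocity of helicopter relative to drone = (134.705, 87.813) − (-29.345, 29.345) = (164.050, 58.468) km/h.
Magnitude = |(164.050, 58.468)| = 174.158 km/h.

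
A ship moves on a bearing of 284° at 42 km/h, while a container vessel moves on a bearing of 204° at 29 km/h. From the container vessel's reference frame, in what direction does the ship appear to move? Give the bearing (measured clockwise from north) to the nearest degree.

322°

Taking east as x and north as y: ship velocity = (-40.752, 10.161) km/h; container vessel velocity = (-11.795, -26.493) km/h.
Velocity of ship relative to container vessel = (-40.752, 10.161) − (-11.795, -26.493) = (-28.957, 36.654) km/h.
Bearing = atan2(-28.96, 36.65) = 321.69° clockwise from north.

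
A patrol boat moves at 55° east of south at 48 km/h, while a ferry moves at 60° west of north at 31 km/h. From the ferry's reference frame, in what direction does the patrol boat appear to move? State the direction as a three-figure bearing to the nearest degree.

Taking east as x and north as y: patrol boat velocity = (39.319, -27.532) km/h; ferry velocity = (-26.847, 15.500) km/h.
Velocity of patrol boat relative to ferry = (39.319, -27.532) − (-26.847, 15.500) = (66.166, -43.032) km/h.
Bearing = atan2(66.17, -43.03) = 123.04° clockwise from north.

123°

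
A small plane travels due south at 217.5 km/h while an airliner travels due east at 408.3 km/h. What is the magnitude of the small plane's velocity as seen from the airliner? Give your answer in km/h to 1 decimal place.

462.6 km/h

Taking east as x and north as y: small plane velocity = (0.000, -217.500) km/h; airliner velocity = (408.300, 0.000) km/h.
Velocity of small plane relative to airliner = (0.000, -217.500) − (408.300, 0.000) = (-408.300, -217.500) km/h.
Magnitude = |(-408.300, -217.500)| = 462.618 km/h.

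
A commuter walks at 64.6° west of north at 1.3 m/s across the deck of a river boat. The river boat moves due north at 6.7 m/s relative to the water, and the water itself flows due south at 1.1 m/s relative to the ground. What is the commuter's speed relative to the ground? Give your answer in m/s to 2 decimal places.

In east/north components (m/s): commuter relative to river boat = (-1.174, 0.558); river boat relative to water = (0.000, 6.700); water relative to ground = (0.000, -1.100).
Sum = (-1.174, 6.158) m/s.
Speed = |(-1.174, 6.158)| = 6.269 m/s.

6.27 m/s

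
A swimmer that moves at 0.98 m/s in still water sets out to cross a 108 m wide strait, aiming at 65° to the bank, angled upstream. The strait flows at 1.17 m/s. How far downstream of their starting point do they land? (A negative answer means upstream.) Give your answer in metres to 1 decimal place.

Perpendicular speed = 0.888 m/s; crossing time = 108 / 0.888 = 121.597 s.
Net downstream speed = 0.756 m/s.
Drift = 0.756 × 121.597 = 91.907 m (downstream).

91.9 m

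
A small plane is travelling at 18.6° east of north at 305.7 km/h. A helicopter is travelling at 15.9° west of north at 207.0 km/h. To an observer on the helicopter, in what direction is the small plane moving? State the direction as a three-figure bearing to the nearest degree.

Taking east as x and north as y: small plane velocity = (97.506, 289.733) km/h; helicopter velocity = (-56.710, 199.080) km/h.
Velocity of small plane relative to helicopter = (97.506, 289.733) − (-56.710, 199.080) = (154.215, 90.652) km/h.
Bearing = atan2(154.22, 90.65) = 59.55° clockwise from north.

060°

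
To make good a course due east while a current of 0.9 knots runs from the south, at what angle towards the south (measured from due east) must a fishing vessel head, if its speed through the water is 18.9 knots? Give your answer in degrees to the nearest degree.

3°

The current pushes perpendicular to the desired track; the heading must have a component into the current equal to 0.9 knots: 18.9 sin θ = 0.9.
sin θ = 0.0476, so θ = 2.729°.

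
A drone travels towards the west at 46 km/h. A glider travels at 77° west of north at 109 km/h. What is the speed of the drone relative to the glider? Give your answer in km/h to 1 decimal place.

65.0 km/h

Taking east as x and north as y: drone velocity = (-46.000, 0.000) km/h; glider velocity = (-106.206, 24.520) km/h.
Velocity of drone relative to glider = (-46.000, 0.000) − (-106.206, 24.520) = (60.206, -24.520) km/h.
Magnitude = |(60.206, -24.520)| = 65.008 km/h.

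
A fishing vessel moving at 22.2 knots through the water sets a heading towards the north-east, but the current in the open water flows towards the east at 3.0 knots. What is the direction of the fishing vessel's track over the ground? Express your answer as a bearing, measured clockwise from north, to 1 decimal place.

050.0°

Taking east as x and north as y: velocity relative to the water = (15.698, 15.698) knots; the water relative to ground = (3.000, 0.000) knots.
Velocity relative to ground = (15.698, 15.698) + (3.000, 0.000) = (18.698, 15.698) knots.
Bearing = atan2(18.70, 15.70) = 49.98° clockwise from north.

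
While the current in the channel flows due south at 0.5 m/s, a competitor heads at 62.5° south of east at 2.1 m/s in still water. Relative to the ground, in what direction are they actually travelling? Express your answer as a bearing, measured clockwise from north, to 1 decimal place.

157.7°

Taking east as x and north as y: velocity relative to the water = (0.970, -1.863) m/s; the water relative to ground = (0.000, -0.500) m/s.
Velocity relative to ground = (0.970, -1.863) + (0.000, -0.500) = (0.970, -2.363) m/s.
Bearing = atan2(0.97, -2.36) = 157.69° clockwise from north.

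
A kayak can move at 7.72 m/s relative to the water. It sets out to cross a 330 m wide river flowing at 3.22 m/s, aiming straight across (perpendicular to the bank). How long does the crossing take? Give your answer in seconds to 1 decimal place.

42.7 s

The component of the kayak's velocity perpendicular to the bank is 7.72 m/s.
Only the cross-stream component determines the crossing time; the current contributes nothing perpendicular to the bank.
Time = 330 / 7.720 = 42.746 s.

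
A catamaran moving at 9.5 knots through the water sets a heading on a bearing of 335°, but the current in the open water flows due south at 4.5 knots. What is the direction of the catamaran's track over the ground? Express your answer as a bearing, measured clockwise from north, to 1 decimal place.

315.7°

Taking east as x and north as y: velocity relative to the water = (-4.015, 8.610) knots; the water relative to ground = (0.000, -4.500) knots.
Velocity relative to ground = (-4.015, 8.610) + (0.000, -4.500) = (-4.015, 4.110) knots.
Bearing = atan2(-4.01, 4.11) = 315.67° clockwise from north.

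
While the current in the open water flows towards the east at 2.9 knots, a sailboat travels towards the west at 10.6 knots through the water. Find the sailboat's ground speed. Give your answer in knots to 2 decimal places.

Taking east as x and north as y: velocity relative to the water = (-10.600, 0.000) knots; the water relative to ground = (2.900, 0.000) knots.
Velocity relative to ground = (-10.600, 0.000) + (2.900, 0.000) = (-7.700, 0.000) knots.
Speed = |(-7.700, 0.000)| = 7.700 knots.

7.70 knots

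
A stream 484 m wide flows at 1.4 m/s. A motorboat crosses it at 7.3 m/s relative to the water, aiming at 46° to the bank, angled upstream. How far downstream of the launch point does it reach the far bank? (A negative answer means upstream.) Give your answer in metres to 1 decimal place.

Perpendicular speed = 5.251 m/s; crossing time = 484 / 5.251 = 92.170 s.
Net downstream speed = -3.671 m/s.
Drift = -3.671 × 92.170 = -338.356 m (upstream).

-338.4 m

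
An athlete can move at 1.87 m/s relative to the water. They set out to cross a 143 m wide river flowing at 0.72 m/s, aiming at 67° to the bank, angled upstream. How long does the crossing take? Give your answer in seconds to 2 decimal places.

The component of the athlete's velocity perpendicular to the bank is 1.87 × sin 67° = 1.721 m/s.
Only the cross-stream component determines the crossing time; the current contributes nothing perpendicular to the bank.
Time = 143 / 1.721 = 83.075 s.

83.07 s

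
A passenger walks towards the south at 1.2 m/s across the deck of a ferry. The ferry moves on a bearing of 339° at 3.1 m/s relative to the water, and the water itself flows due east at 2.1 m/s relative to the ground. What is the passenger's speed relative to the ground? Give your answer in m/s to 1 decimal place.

2.0 m/s

In east/north components (m/s): passenger relative to ferry = (0.000, -1.200); ferry relative to water = (-1.111, 2.894); water relative to ground = (2.100, 0.000).
Sum = (0.989, 1.694) m/s.
Speed = |(0.989, 1.694)| = 1.962 m/s.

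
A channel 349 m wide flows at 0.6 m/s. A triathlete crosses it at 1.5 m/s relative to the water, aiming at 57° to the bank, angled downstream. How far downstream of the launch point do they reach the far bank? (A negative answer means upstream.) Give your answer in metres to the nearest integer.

Perpendicular speed = 1.258 m/s; crossing time = 349 / 1.258 = 277.423 s.
Net downstream speed = 1.417 m/s.
Drift = 1.417 × 277.423 = 393.097 m (downstream).

393 m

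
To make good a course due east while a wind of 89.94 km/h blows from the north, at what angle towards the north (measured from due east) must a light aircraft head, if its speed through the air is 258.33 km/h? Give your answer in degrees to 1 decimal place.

The wind pushes perpendicular to the desired track; the heading must have a component into the wind equal to 89.94 km/h: 258.33 sin θ = 89.94.
sin θ = 0.3482, so θ = 20.375°.

20.4°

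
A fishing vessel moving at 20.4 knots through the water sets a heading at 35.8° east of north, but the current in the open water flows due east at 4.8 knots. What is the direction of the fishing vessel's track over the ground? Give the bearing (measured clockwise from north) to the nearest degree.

045°

Taking east as x and north as y: velocity relative to the water = (11.933, 16.546) knots; the water relative to ground = (4.800, 0.000) knots.
Velocity relative to ground = (11.933, 16.546) + (4.800, 0.000) = (16.733, 16.546) knots.
Bearing = atan2(16.73, 16.55) = 45.32° clockwise from north.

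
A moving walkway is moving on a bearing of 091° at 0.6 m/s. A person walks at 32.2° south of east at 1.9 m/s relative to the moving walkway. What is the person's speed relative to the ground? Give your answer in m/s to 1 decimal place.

Taking east as x and north as y: moving walkway velocity = (0.600, -0.010) m/s; person velocity relative to moving walkway = (1.608, -1.012) m/s.
Velocity relative to ground = (0.600, -0.010) + (1.608, -1.012) = (2.208, -1.023) m/s.
Speed = |(2.208, -1.023)| = 2.433 m/s.

2.4 m/s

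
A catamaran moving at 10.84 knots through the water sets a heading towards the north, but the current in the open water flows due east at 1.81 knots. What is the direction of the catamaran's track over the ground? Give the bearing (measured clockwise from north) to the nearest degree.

Taking east as x and north as y: velocity relative to the water = (0.000, 10.840) knots; the water relative to ground = (1.810, 0.000) knots.
Velocity relative to ground = (0.000, 10.840) + (1.810, 0.000) = (1.810, 10.840) knots.
Bearing = atan2(1.81, 10.84) = 9.48° clockwise from north.

009°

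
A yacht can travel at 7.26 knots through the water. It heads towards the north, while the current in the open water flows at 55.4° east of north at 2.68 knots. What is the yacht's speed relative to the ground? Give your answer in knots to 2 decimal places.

Taking east as x and north as y: velocity relative to the water = (0.000, 7.260) knots; the water relative to ground = (2.206, 1.522) knots.
Velocity relative to ground = (0.000, 7.260) + (2.206, 1.522) = (2.206, 8.782) knots.
Speed = |(2.206, 8.782)| = 9.055 knots.

9.05 knots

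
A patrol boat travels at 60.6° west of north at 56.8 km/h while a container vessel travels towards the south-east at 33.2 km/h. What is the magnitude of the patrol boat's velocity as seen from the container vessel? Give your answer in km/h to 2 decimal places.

89.22 km/h

Taking east as x and north as y: patrol boat velocity = (-49.485, 27.883) km/h; container vessel velocity = (23.476, -23.476) km/h.
Velocity of patrol boat relative to container vessel = (-49.485, 27.883) − (23.476, -23.476) = (-72.961, 51.359) km/h.
Magnitude = |(-72.961, 51.359)| = 89.225 km/h.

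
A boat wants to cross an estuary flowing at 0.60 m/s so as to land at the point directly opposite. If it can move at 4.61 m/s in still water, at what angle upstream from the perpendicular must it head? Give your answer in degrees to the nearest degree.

To cancel the current, the upstream component of the boat's velocity must equal the flow: 4.61 sin θ = 0.60.
sin θ = 0.60 / 4.61 = 0.1302.
θ = arcsin(0.1302) = 7.478°.

7°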